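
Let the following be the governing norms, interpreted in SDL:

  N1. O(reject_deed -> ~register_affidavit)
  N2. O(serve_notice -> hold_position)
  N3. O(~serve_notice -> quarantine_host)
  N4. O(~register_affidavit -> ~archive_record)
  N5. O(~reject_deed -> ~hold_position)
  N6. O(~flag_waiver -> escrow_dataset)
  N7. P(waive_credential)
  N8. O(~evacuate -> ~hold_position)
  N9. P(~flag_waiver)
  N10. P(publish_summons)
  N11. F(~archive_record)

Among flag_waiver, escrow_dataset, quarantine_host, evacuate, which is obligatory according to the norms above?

Premise 11, F(~archive_record), is equivalent to O(archive_record).
Premise 4, O(~register_affidavit -> ~archive_record), contraposes to O(archive_record -> register_affidavit); with O(archive_record) we get O(register_affidavit).
The contrapositive of premise 1 (O(reject_deed -> ~register_affidavit)) is O(register_affidavit -> ~reject_deed), and O(register_affidavit) is already established, so O(~reject_deed).
Premise 5 is O(~reject_deed -> ~hold_position); since O(~reject_deed), deontic closure gives O(~hold_position).
The contrapositive of premise 2 (O(serve_notice -> hold_position)) is O(~hold_position -> ~serve_notice), and O(~hold_position) is already established, so O(~serve_notice).
Applying K to premise 3 (O(~serve_notice -> quarantine_host)) and O(~serve_notice) yields O(quarantine_host).
So O(quarantine_host) holds — quarantine_host is obligatory. None of the other listed options is made obligatory by any chain of premises.

quarantine_host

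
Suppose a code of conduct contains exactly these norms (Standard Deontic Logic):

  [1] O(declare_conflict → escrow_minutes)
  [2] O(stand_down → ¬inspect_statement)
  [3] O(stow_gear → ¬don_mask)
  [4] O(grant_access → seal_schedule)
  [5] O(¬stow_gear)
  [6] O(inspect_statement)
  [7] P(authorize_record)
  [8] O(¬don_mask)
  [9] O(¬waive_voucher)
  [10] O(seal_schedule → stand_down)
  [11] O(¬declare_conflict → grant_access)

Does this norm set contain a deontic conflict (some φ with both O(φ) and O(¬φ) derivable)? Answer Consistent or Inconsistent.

Consistent

Premise 3 is O(stow_gear → ¬don_mask); even if O(¬don_mask) held, inferring O(stow_gear) would be affirming the consequent — invalid.
So O(stow_gear) is not derivable, and the apparent clash with O(¬stow_gear) does not arise.
A world satisfying every obligation exists (e.g. authorize_record=false, declare_conflict=true, don_mask=false, escrow_minutes=true, grant_access=false, inspect_statement=true, seal_schedule=false, stand_down=false, stow_gear=false, waive_voucher=false); no atom is both obligatory and forbidden, so the set is consistent.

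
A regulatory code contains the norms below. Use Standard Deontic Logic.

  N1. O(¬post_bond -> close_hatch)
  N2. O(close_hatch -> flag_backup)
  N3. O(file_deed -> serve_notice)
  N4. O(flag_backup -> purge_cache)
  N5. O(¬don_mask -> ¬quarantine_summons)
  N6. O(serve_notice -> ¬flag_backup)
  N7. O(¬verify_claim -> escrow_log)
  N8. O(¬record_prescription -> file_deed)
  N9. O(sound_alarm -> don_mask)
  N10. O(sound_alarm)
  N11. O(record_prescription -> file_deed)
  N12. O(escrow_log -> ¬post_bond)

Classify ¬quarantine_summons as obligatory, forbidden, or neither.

Neither

Premise 5 is O(¬don_mask -> ¬quarantine_summons), but O(¬don_mask) is not derivable from the premises, so it does not yield O(¬quarantine_summons).
No premise or chain of K-axiom applications forces O(¬quarantine_summons), and none forces O(quarantine_summons). So ¬quarantine_summons is neither obligatory nor forbidden under these norms.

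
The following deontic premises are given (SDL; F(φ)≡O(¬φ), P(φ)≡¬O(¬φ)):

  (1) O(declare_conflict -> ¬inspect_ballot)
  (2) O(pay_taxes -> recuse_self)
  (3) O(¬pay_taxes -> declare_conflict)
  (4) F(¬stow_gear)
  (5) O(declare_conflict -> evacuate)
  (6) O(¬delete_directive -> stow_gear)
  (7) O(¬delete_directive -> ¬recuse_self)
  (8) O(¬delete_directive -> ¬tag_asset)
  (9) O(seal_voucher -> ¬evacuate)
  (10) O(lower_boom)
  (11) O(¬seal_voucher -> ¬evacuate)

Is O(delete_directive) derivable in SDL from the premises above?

Yes

Premises 9 and 11 cover both cases: O(seal_voucher -> ¬evacuate) and O(¬seal_voucher -> ¬evacuate). Since seal_voucher ∨ ¬seal_voucher is a tautology, O(¬evacuate) follows.
The contrapositive of premise 5 (O(declare_conflict -> evacuate)) is O(¬evacuate -> ¬declare_conflict), and O(¬evacuate) is already established, so O(¬declare_conflict).
Premise 3 is O(¬pay_taxes -> declare_conflict); contrapositively O(¬declare_conflict -> pay_taxes). Since O(¬declare_conflict) holds, K gives O(pay_taxes).
Applying K to premise 2 (O(pay_taxes -> recuse_self)) and O(pay_taxes) yields O(recuse_self).
The contrapositive of premise 7 (O(¬delete_directive -> ¬recuse_self)) is O(recuse_self -> delete_directive), and O(recuse_self) is already established, so O(delete_directive).
Premises 1, 4, 6, 8, 10 do not contribute to this derivation.
So O(delete_directive) follows.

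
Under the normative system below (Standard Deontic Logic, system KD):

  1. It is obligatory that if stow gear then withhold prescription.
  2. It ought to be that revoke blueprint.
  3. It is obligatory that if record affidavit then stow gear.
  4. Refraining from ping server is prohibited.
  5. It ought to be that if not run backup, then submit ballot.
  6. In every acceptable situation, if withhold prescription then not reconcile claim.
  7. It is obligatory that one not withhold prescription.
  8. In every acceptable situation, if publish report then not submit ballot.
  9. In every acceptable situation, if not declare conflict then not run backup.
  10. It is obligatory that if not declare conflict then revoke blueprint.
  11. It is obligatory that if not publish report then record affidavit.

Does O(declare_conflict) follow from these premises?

Premise 7 states O(¬withhold_prescription) outright.
Premise 1 is O(stow_gear → withhold_prescription); contrapositively O(¬withhold_prescription → ¬stow_gear). Since O(¬withhold_prescription) holds, K gives O(¬stow_gear).
Premise 3 is O(record_affidavit → stow_gear); contrapositively O(¬stow_gear → ¬record_affidavit). Since O(¬stow_gear) holds, K gives O(¬record_affidavit).
Premise 11, O(¬publish_report → record_affidavit), contraposes to O(¬record_affidavit → publish_report); with O(¬record_affidavit) we get O(publish_report).
From O(publish_report) and premise 8, O(publish_report → ¬submit_ballot), we obtain O(¬submit_ballot).
The contrapositive of premise 5 (O(¬run_backup → submit_ballot)) is O(¬submit_ballot → run_backup), and O(¬submit_ballot) is already established, so O(run_backup).
Premise 9, O(¬declare_conflict → ¬run_backup), contraposes to O(run_backup → declare_conflict); with O(run_backup) we get O(declare_conflict).
Premises 2, 4, 6, 10 do not contribute to this derivation.
So O(declare_conflict) follows.

Yes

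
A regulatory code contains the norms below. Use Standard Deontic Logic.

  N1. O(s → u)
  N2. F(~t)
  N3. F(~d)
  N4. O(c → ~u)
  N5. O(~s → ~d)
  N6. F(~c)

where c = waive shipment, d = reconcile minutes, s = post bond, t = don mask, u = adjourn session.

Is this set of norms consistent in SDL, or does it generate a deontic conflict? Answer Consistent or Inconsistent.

Inconsistent

Premise 3, F(~d), is equivalent to O(d).
Premise 5 is O(~s → ~d); contrapositively O(d → s). Since O(d) holds, K gives O(s).
From O(s) and premise 1, O(s → u), we obtain O(u).
The contrapositive of premise 4 (O(c → ~u)) is O(u → ~c), and O(u) is already established, so O(~c).
Yet premise 6 is F(~c), i.e. O(c).
We now have both O(~c) and O(c) — c is simultaneously obligatory and forbidden, violating the D-axiom.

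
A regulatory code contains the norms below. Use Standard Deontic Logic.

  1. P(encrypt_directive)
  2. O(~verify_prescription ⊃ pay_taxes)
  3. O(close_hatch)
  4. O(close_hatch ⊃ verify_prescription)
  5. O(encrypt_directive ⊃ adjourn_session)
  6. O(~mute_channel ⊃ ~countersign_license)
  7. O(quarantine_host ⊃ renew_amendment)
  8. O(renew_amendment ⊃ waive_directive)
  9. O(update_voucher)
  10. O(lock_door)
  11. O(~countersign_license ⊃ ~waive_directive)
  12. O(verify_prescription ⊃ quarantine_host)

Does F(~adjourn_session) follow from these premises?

Premise 5 is O(encrypt_directive ⊃ adjourn_session), but O(encrypt_directive) is not derivable from the premises (the permission P(encrypt_directive) asserts only ~O(~encrypt_directive), not O(encrypt_directive)), so it does not yield O(adjourn_session).
No other premise forces O(adjourn_session). An ideal world satisfying every premise can still have ~adjourn_session true, so F(~adjourn_session) is not derivable.

No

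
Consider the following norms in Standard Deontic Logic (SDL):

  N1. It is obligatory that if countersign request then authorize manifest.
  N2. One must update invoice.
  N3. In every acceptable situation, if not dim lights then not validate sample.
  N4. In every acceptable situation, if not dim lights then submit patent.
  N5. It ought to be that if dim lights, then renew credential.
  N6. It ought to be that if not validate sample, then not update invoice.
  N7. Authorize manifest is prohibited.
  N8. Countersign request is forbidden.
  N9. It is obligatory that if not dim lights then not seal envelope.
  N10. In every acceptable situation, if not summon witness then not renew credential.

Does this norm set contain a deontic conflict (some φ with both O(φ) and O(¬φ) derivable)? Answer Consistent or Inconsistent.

Premise 1 is O(countersign_request → authorize_manifest), but O(countersign_request) is not derivable from the premises, so it does not yield O(authorize_manifest).
So O(authorize_manifest) is not derivable, and the apparent clash with O(¬authorize_manifest) does not arise.
A world satisfying every obligation exists (e.g. authorize_manifest=false, countersign_request=false, dim_lights=true, renew_credential=true, seal_envelope=false, submit_patent=false, summon_witness=true, update_invoice=true, validate_sample=true); no atom is both obligatory and forbidden, so the set is consistent.

Consistent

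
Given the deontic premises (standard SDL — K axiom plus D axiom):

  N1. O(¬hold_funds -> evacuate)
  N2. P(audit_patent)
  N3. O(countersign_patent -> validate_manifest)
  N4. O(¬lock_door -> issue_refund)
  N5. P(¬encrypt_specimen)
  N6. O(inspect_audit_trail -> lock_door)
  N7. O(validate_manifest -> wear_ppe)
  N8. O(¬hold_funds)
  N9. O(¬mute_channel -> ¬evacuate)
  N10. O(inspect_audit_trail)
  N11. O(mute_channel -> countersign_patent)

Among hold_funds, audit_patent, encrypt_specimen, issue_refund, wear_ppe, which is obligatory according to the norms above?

Premise 8 gives O(¬hold_funds).
With premise 1, O(¬hold_funds -> evacuate), the K-axiom yields O(evacuate).
Premise 9 is O(¬mute_channel -> ¬evacuate); contrapositively O(evacuate -> mute_channel). Since O(evacuate) holds, K gives O(mute_channel).
From O(mute_channel) and premise 11, O(mute_channel -> countersign_patent), we obtain O(countersign_patent).
Applying K to premise 3 (O(countersign_patent -> validate_manifest)) and O(countersign_patent) yields O(validate_manifest).
Applying K to premise 7 (O(validate_manifest -> wear_ppe)) and O(validate_manifest) yields O(wear_ppe).
So O(wear_ppe) holds — wear_ppe is obligatory. None of the other listed options is made obligatory by any chain of premises.

wear_ppe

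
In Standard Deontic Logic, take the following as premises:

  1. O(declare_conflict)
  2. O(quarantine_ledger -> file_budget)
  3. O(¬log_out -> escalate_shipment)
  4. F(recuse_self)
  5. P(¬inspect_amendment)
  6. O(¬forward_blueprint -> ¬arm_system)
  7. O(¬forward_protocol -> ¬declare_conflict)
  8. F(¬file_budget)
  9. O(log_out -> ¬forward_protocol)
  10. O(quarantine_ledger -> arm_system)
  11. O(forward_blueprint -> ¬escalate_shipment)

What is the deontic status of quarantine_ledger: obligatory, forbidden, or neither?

From premise 1 we have O(declare_conflict).
The contrapositive of premise 7 (O(¬forward_protocol -> ¬declare_conflict)) is O(declare_conflict -> forward_protocol), and O(declare_conflict) is already established, so O(forward_protocol).
Premise 9, O(log_out -> ¬forward_protocol), contraposes to O(forward_protocol -> ¬log_out); with O(forward_protocol) we get O(¬log_out).
Applying K to premise 3 (O(¬log_out -> escalate_shipment)) and O(¬log_out) yields O(escalate_shipment).
Premise 11 is O(forward_blueprint -> ¬escalate_shipment); contrapositively O(escalate_shipment -> ¬forward_blueprint). Since O(escalate_shipment) holds, K gives O(¬forward_blueprint).
Premise 6 is O(¬forward_blueprint -> ¬arm_system); since O(¬forward_blueprint), deontic closure gives O(¬arm_system).
Premise 10 is O(quarantine_ledger -> arm_system); contrapositively O(¬arm_system -> ¬quarantine_ledger). Since O(¬arm_system) holds, K gives O(¬quarantine_ledger).
Premises 2, 4, 5, 8 do not contribute to this derivation.
Thus O(¬quarantine_ledger), which is F(quarantine_ledger): quarantine_ledger is forbidden.

Forbidden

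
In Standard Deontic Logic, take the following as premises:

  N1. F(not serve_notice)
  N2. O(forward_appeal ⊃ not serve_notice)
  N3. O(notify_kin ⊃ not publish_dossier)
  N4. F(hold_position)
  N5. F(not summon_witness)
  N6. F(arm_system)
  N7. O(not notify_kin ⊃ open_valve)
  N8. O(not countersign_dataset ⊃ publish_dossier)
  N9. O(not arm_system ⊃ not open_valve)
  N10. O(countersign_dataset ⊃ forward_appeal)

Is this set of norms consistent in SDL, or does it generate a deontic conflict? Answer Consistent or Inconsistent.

Inconsistent

Premise 1, F(not serve_notice), is equivalent to O(serve_notice).
Premise 2 is O(forward_appeal ⊃ not serve_notice); contrapositively O(serve_notice ⊃ not forward_appeal). Since O(serve_notice) holds, K gives O(not forward_appeal).
The contrapositive of premise 10 (O(countersign_dataset ⊃ forward_appeal)) is O(not forward_appeal ⊃ not countersign_dataset), and O(not forward_appeal) is already established, so O(not countersign_dataset).
Applying K to premise 8 (O(not countersign_dataset ⊃ publish_dossier)) and O(not countersign_dataset) yields O(publish_dossier).
The contrapositive of premise 3 (O(notify_kin ⊃ not publish_dossier)) is O(publish_dossier ⊃ not notify_kin), and O(publish_dossier) is already established, so O(not notify_kin).
With premise 7, O(not notify_kin ⊃ open_valve), the K-axiom yields O(open_valve).
Premise 9 is O(not arm_system ⊃ not open_valve); contrapositively O(open_valve ⊃ arm_system). Since O(open_valve) holds, K gives O(arm_system).
However, F(arm_system) at premise 6 amounts to O(not arm_system).
We now have both O(arm_system) and O(not arm_system) — arm_system is simultaneously obligatory and forbidden, violating the D-axiom.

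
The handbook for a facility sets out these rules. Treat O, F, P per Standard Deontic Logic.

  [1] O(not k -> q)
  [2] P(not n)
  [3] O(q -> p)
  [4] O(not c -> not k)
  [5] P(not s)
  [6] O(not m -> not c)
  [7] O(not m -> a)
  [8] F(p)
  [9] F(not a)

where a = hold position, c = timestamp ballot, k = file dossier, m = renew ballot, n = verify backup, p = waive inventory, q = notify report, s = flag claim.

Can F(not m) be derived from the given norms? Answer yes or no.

Premise 8 is F(p), i.e. O(not p).
Premise 3 is O(q -> p); contrapositively O(not p -> not q). Since O(not p) holds, K gives O(not q).
The contrapositive of premise 1 (O(not k -> q)) is O(not q -> k), and O(not q) is already established, so O(k).
Premise 4 is O(not c -> not k); contrapositively O(k -> c). Since O(k) holds, K gives O(c).
Premise 6, O(not m -> not c), contraposes to O(c -> m); with O(c) we get O(m).
Premises 2, 5, 7, 9 do not contribute to this derivation.
So O(m) holds, i.e. F(not m). The claim follows.

Yes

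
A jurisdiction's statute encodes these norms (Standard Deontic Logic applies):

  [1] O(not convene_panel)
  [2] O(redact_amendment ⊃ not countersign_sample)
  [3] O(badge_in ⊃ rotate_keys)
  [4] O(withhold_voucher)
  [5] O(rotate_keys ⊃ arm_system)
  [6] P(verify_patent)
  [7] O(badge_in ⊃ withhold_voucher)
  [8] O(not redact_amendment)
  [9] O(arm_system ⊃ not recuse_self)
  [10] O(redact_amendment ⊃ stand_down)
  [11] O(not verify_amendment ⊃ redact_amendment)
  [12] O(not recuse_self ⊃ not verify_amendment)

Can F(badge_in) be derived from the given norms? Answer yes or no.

Yes

From premise 8 we have O(not redact_amendment).
Premise 11, O(not verify_amendment ⊃ redact_amendment), contraposes to O(not redact_amendment ⊃ verify_amendment); with O(not redact_amendment) we get O(verify_amendment).
Premise 12, O(not recuse_self ⊃ not verify_amendment), contraposes to O(verify_amendment ⊃ recuse_self); with O(verify_amendment) we get O(recuse_self).
Premise 9, O(arm_system ⊃ not recuse_self), contraposes to O(recuse_self ⊃ not arm_system); with O(recuse_self) we get O(not arm_system).
Premise 5, O(rotate_keys ⊃ arm_system), contraposes to O(not arm_system ⊃ not rotate_keys); with O(not arm_system) we get O(not rotate_keys).
The contrapositive of premise 3 (O(badge_in ⊃ rotate_keys)) is O(not rotate_keys ⊃ not badge_in), and O(not rotate_keys) is already established, so O(not badge_in).
Premises 1, 2, 4, 6, 7, 10 do not contribute to this derivation.
So O(not badge_in) holds, i.e. F(badge_in). The claim follows.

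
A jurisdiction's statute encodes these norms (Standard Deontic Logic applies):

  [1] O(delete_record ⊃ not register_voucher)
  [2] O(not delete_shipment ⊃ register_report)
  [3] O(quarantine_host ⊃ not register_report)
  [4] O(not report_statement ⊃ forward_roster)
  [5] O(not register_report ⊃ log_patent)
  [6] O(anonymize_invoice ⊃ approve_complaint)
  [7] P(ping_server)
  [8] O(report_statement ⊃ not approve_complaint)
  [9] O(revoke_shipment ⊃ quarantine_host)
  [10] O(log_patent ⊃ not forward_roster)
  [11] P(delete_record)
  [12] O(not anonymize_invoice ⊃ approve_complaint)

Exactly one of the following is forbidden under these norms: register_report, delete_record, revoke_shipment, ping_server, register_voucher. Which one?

revoke_shipment

Premises 12 and 6 cover both cases: O(not anonymize_invoice ⊃ approve_complaint) and O(anonymize_invoice ⊃ approve_complaint). Since not anonymize_invoice ∨ anonymize_invoice is a tautology, O(approve_complaint) follows.
Premise 8, O(report_statement ⊃ not approve_complaint), contraposes to O(approve_complaint ⊃ not report_statement); with O(approve_complaint) we get O(not report_statement).
From O(not report_statement) and premise 4, O(not report_statement ⊃ forward_roster), we obtain O(forward_roster).
Premise 10, O(log_patent ⊃ not forward_roster), contraposes to O(forward_roster ⊃ not log_patent); with O(forward_roster) we get O(not log_patent).
Premise 5 is O(not register_report ⊃ log_patent); contrapositively O(not log_patent ⊃ register_report). Since O(not log_patent) holds, K gives O(register_report).
The contrapositive of premise 3 (O(quarantine_host ⊃ not register_report)) is O(register_report ⊃ not quarantine_host), and O(register_report) is already established, so O(not quarantine_host).
Premise 9, O(revoke_shipment ⊃ quarantine_host), contraposes to O(not quarantine_host ⊃ not revoke_shipment); with O(not quarantine_host) we get O(not revoke_shipment).
So O(not revoke_shipment) holds, i.e. revoke_shipment is forbidden. None of the other listed options is forbidden under the premises.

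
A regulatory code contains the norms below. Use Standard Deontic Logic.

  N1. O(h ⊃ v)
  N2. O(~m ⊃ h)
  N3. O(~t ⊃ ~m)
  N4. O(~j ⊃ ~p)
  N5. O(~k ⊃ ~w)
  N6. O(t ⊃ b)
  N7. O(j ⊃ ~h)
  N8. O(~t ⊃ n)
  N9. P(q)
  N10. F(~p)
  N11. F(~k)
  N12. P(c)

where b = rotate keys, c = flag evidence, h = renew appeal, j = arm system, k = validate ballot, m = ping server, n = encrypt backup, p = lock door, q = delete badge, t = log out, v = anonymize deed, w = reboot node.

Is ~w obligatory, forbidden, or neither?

Premise 5 is O(~k ⊃ ~w), but O(~k) is not derivable from the premises, so it does not yield O(~w).
No premise or chain of K-axiom applications forces O(~w), and none forces O(w). So ~w is neither obligatory nor forbidden under these norms.

Neither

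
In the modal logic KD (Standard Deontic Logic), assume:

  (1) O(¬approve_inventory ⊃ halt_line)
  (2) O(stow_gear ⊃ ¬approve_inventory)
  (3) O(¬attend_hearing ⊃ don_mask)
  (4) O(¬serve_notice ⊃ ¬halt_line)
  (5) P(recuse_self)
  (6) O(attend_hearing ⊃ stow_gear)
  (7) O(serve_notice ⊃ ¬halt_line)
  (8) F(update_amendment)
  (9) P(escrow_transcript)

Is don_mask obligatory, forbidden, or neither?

Obligatory

By case analysis on serve_notice: premise 7 gives O(serve_notice ⊃ ¬halt_line) and premise 4 gives O(¬serve_notice ⊃ ¬halt_line), so O(¬halt_line) either way.
Premise 1 is O(¬approve_inventory ⊃ halt_line); contrapositively O(¬halt_line ⊃ approve_inventory). Since O(¬halt_line) holds, K gives O(approve_inventory).
The contrapositive of premise 2 (O(stow_gear ⊃ ¬approve_inventory)) is O(approve_inventory ⊃ ¬stow_gear), and O(approve_inventory) is already established, so O(¬stow_gear).
Premise 6 is O(attend_hearing ⊃ stow_gear); contrapositively O(¬stow_gear ⊃ ¬attend_hearing). Since O(¬stow_gear) holds, K gives O(¬attend_hearing).
Premise 3 is O(¬attend_hearing ⊃ don_mask); since O(¬attend_hearing), deontic closure gives O(don_mask).
Premises 5, 8, 9 do not contribute to this derivation.
Hence don_mask is obligatory.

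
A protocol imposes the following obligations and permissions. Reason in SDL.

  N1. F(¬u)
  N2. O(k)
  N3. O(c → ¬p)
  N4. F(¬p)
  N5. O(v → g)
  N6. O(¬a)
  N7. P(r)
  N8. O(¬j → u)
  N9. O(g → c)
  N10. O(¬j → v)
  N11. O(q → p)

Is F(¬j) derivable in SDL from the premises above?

Yes

Premise 4, F(¬p), is equivalent to O(p).
Premise 3 is O(c → ¬p); contrapositively O(p → ¬c). Since O(p) holds, K gives O(¬c).
The contrapositive of premise 9 (O(g → c)) is O(¬c → ¬g), and O(¬c) is already established, so O(¬g).
Premise 5 is O(v → g); contrapositively O(¬g → ¬v). Since O(¬g) holds, K gives O(¬v).
The contrapositive of premise 10 (O(¬j → v)) is O(¬v → j), and O(¬v) is already established, so O(j).
Premises 1, 2, 6, 7, 8, 11 do not contribute to this derivation.
So O(j) holds, i.e. F(¬j). The claim follows.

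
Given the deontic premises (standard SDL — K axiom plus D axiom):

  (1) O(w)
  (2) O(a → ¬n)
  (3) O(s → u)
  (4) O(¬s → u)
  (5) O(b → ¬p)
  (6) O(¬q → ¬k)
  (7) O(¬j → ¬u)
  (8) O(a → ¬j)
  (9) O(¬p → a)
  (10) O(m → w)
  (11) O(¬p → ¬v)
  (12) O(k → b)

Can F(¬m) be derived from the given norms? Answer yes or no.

No

Premise 10 is O(m → w); even if O(w) held, inferring O(m) would be affirming the consequent — invalid.
No other premise forces O(m). An ideal world satisfying every premise can still have ¬m true, so F(¬m) is not derivable.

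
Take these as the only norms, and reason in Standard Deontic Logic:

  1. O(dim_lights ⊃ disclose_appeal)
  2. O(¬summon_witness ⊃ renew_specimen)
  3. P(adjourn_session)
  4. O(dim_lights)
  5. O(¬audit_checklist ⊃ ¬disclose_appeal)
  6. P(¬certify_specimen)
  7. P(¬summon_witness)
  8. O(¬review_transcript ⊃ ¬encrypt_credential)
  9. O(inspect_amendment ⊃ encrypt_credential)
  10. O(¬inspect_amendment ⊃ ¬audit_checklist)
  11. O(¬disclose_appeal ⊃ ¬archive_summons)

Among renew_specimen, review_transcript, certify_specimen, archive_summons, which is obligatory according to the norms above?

review_transcript

Premise 4 states O(dim_lights) outright.
With premise 1, O(dim_lights ⊃ disclose_appeal), the K-axiom yields O(disclose_appeal).
The contrapositive of premise 5 (O(¬audit_checklist ⊃ ¬disclose_appeal)) is O(disclose_appeal ⊃ audit_checklist), and O(disclose_appeal) is already established, so O(audit_checklist).
The contrapositive of premise 10 (O(¬inspect_amendment ⊃ ¬audit_checklist)) is O(audit_checklist ⊃ inspect_amendment), and O(audit_checklist) is already established, so O(inspect_amendment).
With premise 9, O(inspect_amendment ⊃ encrypt_credential), the K-axiom yields O(encrypt_credential).
Premise 8, O(¬review_transcript ⊃ ¬encrypt_credential), contraposes to O(encrypt_credential ⊃ review_transcript); with O(encrypt_credential) we get O(review_transcript).
So O(review_transcript) holds — review_transcript is obligatory. None of the other listed options is made obligatory by any chain of premises.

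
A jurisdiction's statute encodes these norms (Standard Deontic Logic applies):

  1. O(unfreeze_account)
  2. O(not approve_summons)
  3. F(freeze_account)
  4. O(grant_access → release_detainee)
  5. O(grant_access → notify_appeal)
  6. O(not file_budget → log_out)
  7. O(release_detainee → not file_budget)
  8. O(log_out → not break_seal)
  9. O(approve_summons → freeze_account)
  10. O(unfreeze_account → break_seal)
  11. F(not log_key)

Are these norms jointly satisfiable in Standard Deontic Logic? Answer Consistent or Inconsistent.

Consistent

Premise 9 is O(approve_summons → freeze_account), but O(approve_summons) is not derivable from the premises, so it does not yield O(freeze_account).
So O(freeze_account) is not derivable, and the apparent clash with O(not freeze_account) does not arise.
A world satisfying every obligation exists (e.g. approve_summons=false, break_seal=true, file_budget=true, freeze_account=false, grant_access=false, log_key=true, log_out=false, notify_appeal=false, release_detainee=false, unfreeze_account=true); no atom is both obligatory and forbidden, so the set is consistent.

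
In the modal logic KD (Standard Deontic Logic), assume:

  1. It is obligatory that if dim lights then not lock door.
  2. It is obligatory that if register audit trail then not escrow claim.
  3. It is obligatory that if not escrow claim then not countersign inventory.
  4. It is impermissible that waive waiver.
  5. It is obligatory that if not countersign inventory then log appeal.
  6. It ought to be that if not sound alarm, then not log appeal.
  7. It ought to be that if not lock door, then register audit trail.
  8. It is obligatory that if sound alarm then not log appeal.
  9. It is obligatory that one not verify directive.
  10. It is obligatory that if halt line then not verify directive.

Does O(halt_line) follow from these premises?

No

Premise 10 is O(halt_line → ¬verify_directive); even if O(¬verify_directive) held, inferring O(halt_line) would be affirming the consequent — invalid.
No other premise forces O(halt_line). An ideal world satisfying every premise can still have halt_line false, so O(halt_line) is not derivable.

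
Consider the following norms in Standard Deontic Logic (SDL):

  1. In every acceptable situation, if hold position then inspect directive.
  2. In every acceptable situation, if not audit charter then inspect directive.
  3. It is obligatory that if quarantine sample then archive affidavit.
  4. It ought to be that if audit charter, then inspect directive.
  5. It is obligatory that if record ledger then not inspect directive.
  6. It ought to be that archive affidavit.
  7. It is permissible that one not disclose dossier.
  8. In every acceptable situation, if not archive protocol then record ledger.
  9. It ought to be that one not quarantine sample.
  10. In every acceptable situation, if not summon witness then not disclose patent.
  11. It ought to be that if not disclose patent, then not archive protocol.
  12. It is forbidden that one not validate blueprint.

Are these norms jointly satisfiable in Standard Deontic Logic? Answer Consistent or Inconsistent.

Premise 3 is O(quarantine_sample → archive_affidavit); even if O(archive_affidavit) held, inferring O(quarantine_sample) would be affirming the consequent — invalid.
So O(quarantine_sample) is not derivable, and the apparent clash with O(¬quarantine_sample) does not arise.
A world satisfying every obligation exists (e.g. archive_affidavit=true, archive_protocol=true, audit_charter=false, disclose_dossier=false, disclose_patent=true, hold_position=false, inspect_directive=true, quarantine_sample=false, record_ledger=false, summon_witness=true, validate_blueprint=true); no atom is both obligatory and forbidden, so the set is consistent.

Consistent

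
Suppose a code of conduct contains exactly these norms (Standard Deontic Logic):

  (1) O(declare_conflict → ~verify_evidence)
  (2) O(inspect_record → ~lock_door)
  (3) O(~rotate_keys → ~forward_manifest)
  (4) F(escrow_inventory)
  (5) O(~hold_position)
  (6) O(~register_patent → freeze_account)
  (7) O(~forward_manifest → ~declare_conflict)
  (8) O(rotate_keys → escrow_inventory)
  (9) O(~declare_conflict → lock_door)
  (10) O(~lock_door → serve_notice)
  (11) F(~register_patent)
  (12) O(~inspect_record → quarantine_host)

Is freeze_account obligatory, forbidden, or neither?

Neither

Premise 6 is O(~register_patent → freeze_account), but O(~register_patent) is not derivable from the premises, so it does not yield O(freeze_account).
No premise or chain of K-axiom applications forces O(freeze_account), and none forces O(~freeze_account). So freeze_account is neither obligatory nor forbidden under these norms.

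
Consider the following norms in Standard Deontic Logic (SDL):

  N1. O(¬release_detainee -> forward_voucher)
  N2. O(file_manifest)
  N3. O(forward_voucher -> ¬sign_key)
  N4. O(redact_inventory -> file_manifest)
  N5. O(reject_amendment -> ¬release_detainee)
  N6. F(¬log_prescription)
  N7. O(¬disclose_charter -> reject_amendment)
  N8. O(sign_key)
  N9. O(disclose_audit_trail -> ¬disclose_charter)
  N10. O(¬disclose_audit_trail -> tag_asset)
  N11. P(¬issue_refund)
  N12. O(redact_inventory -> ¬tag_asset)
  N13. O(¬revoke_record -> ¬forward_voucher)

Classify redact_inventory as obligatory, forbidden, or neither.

Forbidden

Premise 8 states O(sign_key) outright.
Premise 3 is O(forward_voucher -> ¬sign_key); contrapositively O(sign_key -> ¬forward_voucher). Since O(sign_key) holds, K gives O(¬forward_voucher).
Premise 1, O(¬release_detainee -> forward_voucher), contraposes to O(¬forward_voucher -> release_detainee); with O(¬forward_voucher) we get O(release_detainee).
The contrapositive of premise 5 (O(reject_amendment -> ¬release_detainee)) is O(release_detainee -> ¬reject_amendment), and O(release_detainee) is already established, so O(¬reject_amendment).
Premise 7, O(¬disclose_charter -> reject_amendment), contraposes to O(¬reject_amendment -> disclose_charter); with O(¬reject_amendment) we get O(disclose_charter).
The contrapositive of premise 9 (O(disclose_audit_trail -> ¬disclose_charter)) is O(disclose_charter -> ¬disclose_audit_trail), and O(disclose_charter) is already established, so O(¬disclose_audit_trail).
Premise 10 is O(¬disclose_audit_trail -> tag_asset); since O(¬disclose_audit_trail), deontic closure gives O(tag_asset).
The contrapositive of premise 12 (O(redact_inventory -> ¬tag_asset)) is O(tag_asset -> ¬redact_inventory), and O(tag_asset) is already established, so O(¬redact_inventory).
Premises 2, 4, 6, 11, 13 do not contribute to this derivation.
Thus O(¬redact_inventory), which is F(redact_inventory): redact_inventory is forbidden.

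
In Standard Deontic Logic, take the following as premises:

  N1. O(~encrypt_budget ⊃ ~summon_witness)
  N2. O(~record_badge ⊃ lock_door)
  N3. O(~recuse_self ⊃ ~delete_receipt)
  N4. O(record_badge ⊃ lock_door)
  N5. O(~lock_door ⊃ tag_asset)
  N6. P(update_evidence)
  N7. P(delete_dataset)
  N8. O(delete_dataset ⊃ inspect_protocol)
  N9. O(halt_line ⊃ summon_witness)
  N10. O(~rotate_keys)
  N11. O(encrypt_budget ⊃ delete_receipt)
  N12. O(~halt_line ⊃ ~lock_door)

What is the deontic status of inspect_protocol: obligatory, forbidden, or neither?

Neither

Premise 8 is O(delete_dataset ⊃ inspect_protocol), but O(delete_dataset) is not derivable from the premises (the permission P(delete_dataset) asserts only ~O(~delete_dataset), not O(delete_dataset)), so it does not yield O(inspect_protocol).
No premise or chain of K-axiom applications forces O(inspect_protocol), and none forces O(~inspect_protocol). So inspect_protocol is neither obligatory nor forbidden under these norms.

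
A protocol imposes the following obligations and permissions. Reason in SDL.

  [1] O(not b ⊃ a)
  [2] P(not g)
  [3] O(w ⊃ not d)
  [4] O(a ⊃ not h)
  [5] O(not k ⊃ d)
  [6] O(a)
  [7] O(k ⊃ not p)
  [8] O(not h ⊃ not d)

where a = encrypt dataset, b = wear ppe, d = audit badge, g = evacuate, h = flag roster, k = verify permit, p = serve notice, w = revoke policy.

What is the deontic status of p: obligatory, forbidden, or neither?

Forbidden

Premise 6 states O(a) outright.
With premise 4, O(a ⊃ not h), the K-axiom yields O(not h).
Premise 8 is O(not h ⊃ not d); since O(not h), deontic closure gives O(not d).
The contrapositive of premise 5 (O(not k ⊃ d)) is O(not d ⊃ k), and O(not d) is already established, so O(k).
From O(k) and premise 7, O(k ⊃ not p), we obtain O(not p).
Premises 1, 2, 3 do not contribute to this derivation.
Thus O(not p), which is F(p): p is forbidden.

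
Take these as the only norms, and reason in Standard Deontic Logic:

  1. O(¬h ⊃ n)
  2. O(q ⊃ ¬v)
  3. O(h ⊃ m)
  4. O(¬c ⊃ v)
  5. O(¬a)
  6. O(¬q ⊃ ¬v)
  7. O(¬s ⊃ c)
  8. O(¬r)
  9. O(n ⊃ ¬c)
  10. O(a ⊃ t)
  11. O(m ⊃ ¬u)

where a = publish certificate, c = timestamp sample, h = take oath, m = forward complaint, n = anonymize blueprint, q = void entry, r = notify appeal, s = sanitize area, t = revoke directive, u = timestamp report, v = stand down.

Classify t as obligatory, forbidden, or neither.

Neither

Premise 10 is O(a ⊃ t), but O(a) is not derivable from the premises, so it does not yield O(t).
No premise or chain of K-axiom applications forces O(t), and none forces O(¬t). So t is neither obligatory nor forbidden under these norms.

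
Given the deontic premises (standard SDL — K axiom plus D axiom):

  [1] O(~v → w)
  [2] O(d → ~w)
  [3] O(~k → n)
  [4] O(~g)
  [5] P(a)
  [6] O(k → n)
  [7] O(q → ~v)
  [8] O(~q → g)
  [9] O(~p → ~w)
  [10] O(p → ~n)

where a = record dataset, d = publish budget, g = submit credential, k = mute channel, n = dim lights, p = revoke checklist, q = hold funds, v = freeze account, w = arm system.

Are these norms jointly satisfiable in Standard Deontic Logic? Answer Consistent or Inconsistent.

Premises 6 and 3 cover both cases: O(k → n) and O(~k → n). Since k ∨ ~k is a tautology, O(n) follows.
Premise 10 is O(p → ~n); contrapositively O(n → ~p). Since O(n) holds, K gives O(~p).
With premise 9, O(~p → ~w), the K-axiom yields O(~w).
The contrapositive of premise 1 (O(~v → w)) is O(~w → v), and O(~w) is already established, so O(v).
The contrapositive of premise 7 (O(q → ~v)) is O(v → ~q), and O(v) is already established, so O(~q).
Applying K to premise 8 (O(~q → g)) and O(~q) yields O(g).
However, premise 4 gives O(~g).
We now have both O(g) and O(~g) — g is simultaneously obligatory and forbidden, violating the D-axiom.

Inconsistent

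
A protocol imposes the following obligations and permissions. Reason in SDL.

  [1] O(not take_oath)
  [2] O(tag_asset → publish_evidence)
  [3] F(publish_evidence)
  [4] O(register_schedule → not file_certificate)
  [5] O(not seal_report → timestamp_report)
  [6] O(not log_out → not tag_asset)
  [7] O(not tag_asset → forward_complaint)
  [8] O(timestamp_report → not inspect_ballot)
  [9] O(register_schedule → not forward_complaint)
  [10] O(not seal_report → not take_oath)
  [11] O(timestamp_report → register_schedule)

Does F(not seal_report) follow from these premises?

F(publish_evidence) at premise 3 means O(not publish_evidence).
The contrapositive of premise 2 (O(tag_asset → publish_evidence)) is O(not publish_evidence → not tag_asset), and O(not publish_evidence) is already established, so O(not tag_asset).
Applying K to premise 7 (O(not tag_asset → forward_complaint)) and O(not tag_asset) yields O(forward_complaint).
The contrapositive of premise 9 (O(register_schedule → not forward_complaint)) is O(forward_complaint → not register_schedule), and O(forward_complaint) is already established, so O(not register_schedule).
Premise 11 is O(timestamp_report → register_schedule); contrapositively O(not register_schedule → not timestamp_report). Since O(not register_schedule) holds, K gives O(not timestamp_report).
Premise 5, O(not seal_report → timestamp_report), contraposes to O(not timestamp_report → seal_report); with O(not timestamp_report) we get O(seal_report).
Premises 1, 4, 6, 8, 10 do not contribute to this derivation.
So O(seal_report) holds, i.e. F(not seal_report). The claim follows.

Yes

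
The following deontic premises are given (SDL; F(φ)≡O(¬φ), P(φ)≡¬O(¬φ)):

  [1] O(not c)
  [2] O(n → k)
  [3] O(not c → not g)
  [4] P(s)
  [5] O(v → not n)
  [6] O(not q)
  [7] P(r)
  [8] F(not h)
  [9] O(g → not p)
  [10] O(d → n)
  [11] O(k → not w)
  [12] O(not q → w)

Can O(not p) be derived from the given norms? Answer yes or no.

Premise 9 is O(g → not p), but O(g) is not derivable from the premises, so it does not yield O(not p).
No other premise forces O(not p). An ideal world satisfying every premise can still have not p false, so O(not p) is not derivable.

No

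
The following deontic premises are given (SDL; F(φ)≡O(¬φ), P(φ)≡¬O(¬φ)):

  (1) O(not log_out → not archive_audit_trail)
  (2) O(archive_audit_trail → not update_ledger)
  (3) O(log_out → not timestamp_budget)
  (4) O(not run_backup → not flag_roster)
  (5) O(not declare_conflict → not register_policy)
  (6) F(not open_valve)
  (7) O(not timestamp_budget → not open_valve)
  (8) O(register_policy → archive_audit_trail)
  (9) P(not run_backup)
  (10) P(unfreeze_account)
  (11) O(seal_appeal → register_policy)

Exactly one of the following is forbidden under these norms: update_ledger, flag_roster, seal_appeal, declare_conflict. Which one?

Premise 6, F(not open_valve), is equivalent to O(open_valve).
Premise 7 is O(not timestamp_budget → not open_valve); contrapositively O(open_valve → timestamp_budget). Since O(open_valve) holds, K gives O(timestamp_budget).
The contrapositive of premise 3 (O(log_out → not timestamp_budget)) is O(timestamp_budget → not log_out), and O(timestamp_budget) is already established, so O(not log_out).
Premise 1 is O(not log_out → not archive_audit_trail); since O(not log_out), deontic closure gives O(not archive_audit_trail).
Premise 8, O(register_policy → archive_audit_trail), contraposes to O(not archive_audit_trail → not register_policy); with O(not archive_audit_trail) we get O(not register_policy).
The contrapositive of premise 11 (O(seal_appeal → register_policy)) is O(not register_policy → not seal_appeal), and O(not register_policy) is already established, so O(not seal_appeal).
So O(not seal_appeal) holds, i.e. seal_appeal is forbidden. None of the other listed options is forbidden under the premises.

seal_appeal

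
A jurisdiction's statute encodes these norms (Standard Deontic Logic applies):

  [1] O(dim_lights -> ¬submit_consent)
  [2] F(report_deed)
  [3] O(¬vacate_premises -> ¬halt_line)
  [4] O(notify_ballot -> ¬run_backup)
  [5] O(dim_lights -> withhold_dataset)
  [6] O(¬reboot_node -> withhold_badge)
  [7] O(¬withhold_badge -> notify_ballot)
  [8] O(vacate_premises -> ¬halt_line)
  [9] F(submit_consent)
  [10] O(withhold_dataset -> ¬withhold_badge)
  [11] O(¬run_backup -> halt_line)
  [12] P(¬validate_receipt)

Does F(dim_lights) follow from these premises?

Yes

Premises 3 and 8 cover both cases: O(¬vacate_premises -> ¬halt_line) and O(vacate_premises -> ¬halt_line). Since ¬vacate_premises ∨ vacate_premises is a tautology, O(¬halt_line) follows.
Premise 11 is O(¬run_backup -> halt_line); contrapositively O(¬halt_line -> run_backup). Since O(¬halt_line) holds, K gives O(run_backup).
Premise 4, O(notify_ballot -> ¬run_backup), contraposes to O(run_backup -> ¬notify_ballot); with O(run_backup) we get O(¬notify_ballot).
Premise 7, O(¬withhold_badge -> notify_ballot), contraposes to O(¬notify_ballot -> withhold_badge); with O(¬notify_ballot) we get O(withhold_badge).
The contrapositive of premise 10 (O(withhold_dataset -> ¬withhold_badge)) is O(withhold_badge -> ¬withhold_dataset), and O(withhold_badge) is already established, so O(¬withhold_dataset).
The contrapositive of premise 5 (O(dim_lights -> withhold_dataset)) is O(¬withhold_dataset -> ¬dim_lights), and O(¬withhold_dataset) is already established, so O(¬dim_lights).
Premises 1, 2, 6, 9, 12 do not contribute to this derivation.
So O(¬dim_lights) holds, i.e. F(dim_lights). The claim follows.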